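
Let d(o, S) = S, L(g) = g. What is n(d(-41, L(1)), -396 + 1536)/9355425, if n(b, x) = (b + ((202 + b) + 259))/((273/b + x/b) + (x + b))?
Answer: 463/23893755450 ≈ 1.9377e-8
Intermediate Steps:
n(b, x) = (461 + 2*b)/(b + x + 273/b + x/b) (n(b, x) = (b + (461 + b))/((273/b + x/b) + (b + x)) = (461 + 2*b)/(b + x + 273/b + x/b))
n(d(-41, L(1)), -396 + 1536)/9355425 = (1*(461 + 2*1)/(273 + (-396 + 1536) + 1² + 1*(-396 + 1536)))/9355425 = (1*(461 + 2)/(273 + 1140 + 1 + 1*1140))*(1/9355425) = (1*463/(273 + 1140 + 1 + 1140))*(1/9355425) = (1*463/2554)*(1/9355425) = (1*(1/2554)*463)*(1/9355425) = (463/2554)*(1/9355425) = 463/23893755450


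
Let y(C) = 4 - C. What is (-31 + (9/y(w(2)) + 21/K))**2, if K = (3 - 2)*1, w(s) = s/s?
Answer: 49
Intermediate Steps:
w(s) = 1
K = 1 (K = 1*1 = 1)
(-31 + (9/y(w(2)) + 21/K))**2 = (-31 + (9/(4 - 1*1) + 21/1))**2 = (-31 + (9/(4 - 1) + 21*1))**2 = (-31 + (9/3 + 21))**2 = (-31 + (9*(1/3) + 21))**2 = (-31 + (3 + 21))**2 = (-31 + 24)**2 = (-7)**2 = 49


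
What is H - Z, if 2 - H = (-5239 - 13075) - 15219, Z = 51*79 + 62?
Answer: 29444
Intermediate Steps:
Z = 4091 (Z = 4029 + 62 = 4091)
H = 33535 (H = 2 - ((-5239 - 13075) - 15219) = 2 - (-18314 - 15219) = 2 - 1*(-33533) = 2 + 33533 = 33535)
H - Z = 33535 - 1*4091 = 33535 - 4091 = 29444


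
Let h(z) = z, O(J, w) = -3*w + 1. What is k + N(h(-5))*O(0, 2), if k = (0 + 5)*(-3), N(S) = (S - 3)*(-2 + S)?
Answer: -295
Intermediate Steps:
O(J, w) = 1 - 3*w
N(S) = (-3 + S)*(-2 + S)
k = -15 (k = 5*(-3) = -15)
k + N(h(-5))*O(0, 2) = -15 + (6 + (-5)² - 5*(-5))*(1 - 3*2) = -15 + (6 + 25 + 25)*(1 - 6) = -15 + 56*(-5) = -15 - 280 = -295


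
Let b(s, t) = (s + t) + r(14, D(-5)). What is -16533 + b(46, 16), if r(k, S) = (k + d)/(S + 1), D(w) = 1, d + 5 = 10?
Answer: -32923/2 ≈ -16462.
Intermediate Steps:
d = 5 (d = -5 + 10 = 5)
r(k, S) = (5 + k)/(1 + S) (r(k, S) = (k + 5)/(S + 1) = (5 + k)/(1 + S))
b(s, t) = 19/2 + s + t (b(s, t) = (s + t) + (5 + 14)/(1 + 1) = (s + t) + 19/2 = 19/2 + s + t)
-16533 + b(46, 16) = -16533 + (19/2 + 46 + 16) = -16533 + 143/2 = -32923/2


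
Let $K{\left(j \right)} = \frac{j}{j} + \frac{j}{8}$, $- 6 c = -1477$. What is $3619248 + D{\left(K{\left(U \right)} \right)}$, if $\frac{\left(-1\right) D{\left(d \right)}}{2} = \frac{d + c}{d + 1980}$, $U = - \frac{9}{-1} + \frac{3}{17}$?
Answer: $\frac{731735890736}{202179} \approx 3.6192 \cdot 10^{6}$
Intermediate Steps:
$c = \frac{1477}{6}$ ($c = \left(- \frac{1}{6}\right) \left(-1477\right) = \frac{1477}{6} \approx 246.17$)
$U = \frac{156}{17}$ ($U = \left(-9\right) \left(-1\right) + 3 \cdot \frac{1}{17} = 9 + \frac{3}{17} = \frac{156}{17} \approx 9.1765$)
$K{\left(j \right)} = 1 + \frac{j}{8}$ ($K{\left(j \right)} = 1 + j \frac{1}{8} = 1 + \frac{j}{8}$)
$D{\left(d \right)} = - \frac{2 \left(\frac{1477}{6} + d\right)}{1980 + d}$ ($D{\left(d \right)} = - 2 \frac{d + \frac{1477}{6}}{d + 1980} = - 2 \frac{\frac{1477}{6} + d}{1980 + d} = - \frac{2 \left(\frac{1477}{6} + d\right)}{1980 + d}$)
$3619248 + D{\left(K{\left(U \right)} \right)} = 3619248 + \frac{-1477 - 6 \left(1 + \frac{1}{8} \cdot \frac{156}{17}\right)}{3 \left(1980 + \left(1 + \frac{1}{8} \cdot \frac{156}{17}\right)\right)} = 3619248 + \frac{-1477 - 6 \left(1 + \frac{39}{34}\right)}{3 \left(1980 + \left(1 + \frac{39}{34}\right)\right)} = 3619248 + \frac{-1477 - \frac{219}{17}}{3 \left(1980 + \frac{73}{34}\right)} = 3619248 + \frac{-1477 - \frac{219}{17}}{3 \cdot \frac{67393}{34}} = 3619248 + \frac{1}{3} \cdot \frac{34}{67393} \left(- \frac{25328}{17}\right) = 3619248 - \frac{50656}{202179} = \frac{731735890736}{202179}$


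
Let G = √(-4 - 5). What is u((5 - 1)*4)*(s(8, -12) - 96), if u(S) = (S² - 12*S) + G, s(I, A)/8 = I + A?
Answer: -8192 - 384*I ≈ -8192.0 - 384.0*I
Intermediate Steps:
G = 3*I (G = √(-9) = 3*I ≈ 3.0*I)
s(I, A) = 8*A + 8*I (s(I, A) = 8*(I + A) = 8*(A + I) = 8*A + 8*I)
u(S) = S² - 12*S + 3*I (u(S) = (S² - 12*S) + 3*I = S² - 12*S + 3*I)
u((5 - 1)*4)*(s(8, -12) - 96) = (((5 - 1)*4)² - 12*(5 - 1)*4 + 3*I)*((8*(-12) + 8*8) - 96) = ((4*4)² - 48*4 + 3*I)*((-96 + 64) - 96) = (16² - 12*16 + 3*I)*(-32 - 96) = (256 - 192 + 3*I)*(-128) = (64 + 3*I)*(-128) = -8192 - 384*I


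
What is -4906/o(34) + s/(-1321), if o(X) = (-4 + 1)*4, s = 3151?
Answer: 3221507/7926 ≈ 406.45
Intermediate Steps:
o(X) = -12 (o(X) = -3*4 = -12)
-4906/o(34) + s/(-1321) = -4906/(-12) + 3151/(-1321) = -4906*(-1/12) + 3151*(-1/1321) = 2453/6 - 3151/1321 = 3221507/7926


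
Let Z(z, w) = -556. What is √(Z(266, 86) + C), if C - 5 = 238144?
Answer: √237593 ≈ 487.44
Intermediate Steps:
C = 238149 (C = 5 + 238144 = 238149)
√(Z(266, 86) + C) = √(-556 + 238149) = √237593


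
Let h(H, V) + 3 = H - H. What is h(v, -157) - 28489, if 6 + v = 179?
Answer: -28492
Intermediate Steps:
v = 173 (v = -6 + 179 = 173)
h(H, V) = -3 (h(H, V) = -3 + (H - H) = -3 + 0 = -3)
h(v, -157) - 28489 = -3 - 28489 = -28492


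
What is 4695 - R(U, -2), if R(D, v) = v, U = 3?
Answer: 4697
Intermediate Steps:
4695 - R(U, -2) = 4695 - 1*(-2) = 4695 + 2 = 4697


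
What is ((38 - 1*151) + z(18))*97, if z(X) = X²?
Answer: 20467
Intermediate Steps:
((38 - 1*151) + z(18))*97 = ((38 - 1*151) + 18²)*97 = ((38 - 151) + 324)*97 = (-113 + 324)*97 = 211*97 = 20467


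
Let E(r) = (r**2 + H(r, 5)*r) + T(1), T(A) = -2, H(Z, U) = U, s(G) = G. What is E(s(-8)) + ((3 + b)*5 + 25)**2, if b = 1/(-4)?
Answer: 24377/16 ≈ 1523.6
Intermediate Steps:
b = -1/4 ≈ -0.25000
E(r) = -2 + r**2 + 5*r (E(r) = (r**2 + 5*r) - 2 = -2 + r**2 + 5*r)
E(s(-8)) + ((3 + b)*5 + 25)**2 = (-2 + (-8)**2 + 5*(-8)) + ((3 - 1/4)*5 + 25)**2 = (-2 + 64 - 40) + ((11/4)*5 + 25)**2 = 22 + (55/4 + 25)**2 = 22 + (155/4)**2 = 22 + 24025/16 = 24377/16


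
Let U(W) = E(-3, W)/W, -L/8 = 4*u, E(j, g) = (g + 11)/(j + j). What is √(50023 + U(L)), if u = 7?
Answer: √156871631/56 ≈ 223.66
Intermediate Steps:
E(j, g) = (11 + g)/(2*j) (E(j, g) = (11 + g)/((2*j)) = (11 + g)*(1/(2*j)) = (11 + g)/(2*j))
L = -224 (L = -32*7 = -8*28 = -224)
U(W) = (-11/6 - W/6)/W (U(W) = ((½)*(11 + W)/(-3))/W = ((½)*(-⅓)*(11 + W))/W = (-11/6 - W/6)/W)
√(50023 + U(L)) = √(50023 + (⅙)*(-11 - 1*(-224))/(-224)) = √(50023 + (⅙)*(-1/224)*(-11 + 224)) = √(50023 + (⅙)*(-1/224)*213) = √(50023 - 71/448) = √(22410233/448) = √156871631/56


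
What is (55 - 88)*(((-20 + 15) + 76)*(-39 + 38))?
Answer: 2343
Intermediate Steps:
(55 - 88)*(((-20 + 15) + 76)*(-39 + 38)) = -33*(-5 + 76)*(-1) = -2343*(-1) = -33*(-71) = 2343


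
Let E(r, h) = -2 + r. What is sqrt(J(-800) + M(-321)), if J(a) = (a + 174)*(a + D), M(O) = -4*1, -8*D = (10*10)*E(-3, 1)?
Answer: sqrt(461671) ≈ 679.46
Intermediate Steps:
D = 125/2 (D = -10*10*(-2 - 3)/8 = -25*(-5)/2 = -1/8*(-500) = 125/2 ≈ 62.500)
M(O) = -4
J(a) = (174 + a)*(125/2 + a) (J(a) = (a + 174)*(a + 125/2) = (174 + a)*(125/2 + a))
sqrt(J(-800) + M(-321)) = sqrt((10875 + (-800)**2 + (473/2)*(-800)) - 4) = sqrt((10875 + 640000 - 189200) - 4) = sqrt(461675 - 4) = sqrt(461671)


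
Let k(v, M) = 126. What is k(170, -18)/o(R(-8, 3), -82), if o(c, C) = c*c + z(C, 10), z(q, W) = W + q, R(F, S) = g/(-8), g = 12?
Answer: -56/31 ≈ -1.8065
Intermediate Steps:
R(F, S) = -3/2 (R(F, S) = 12/(-8) = 12*(-1/8) = -3/2)
o(c, C) = 10 + C + c**2 (o(c, C) = c*c + (10 + C) = c**2 + (10 + C) = 10 + C + c**2)
k(170, -18)/o(R(-8, 3), -82) = 126/(10 - 82 + (-3/2)**2) = 126/(10 - 82 + 9/4) = 126/(-279/4) = 126*(-4/279) = -56/31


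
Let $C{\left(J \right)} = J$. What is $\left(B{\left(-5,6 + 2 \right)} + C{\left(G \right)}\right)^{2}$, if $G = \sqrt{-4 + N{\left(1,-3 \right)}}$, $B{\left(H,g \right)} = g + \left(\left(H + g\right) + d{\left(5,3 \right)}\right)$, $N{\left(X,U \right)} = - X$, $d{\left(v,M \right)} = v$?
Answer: $\left(16 + i \sqrt{5}\right)^{2} \approx 251.0 + 71.554 i$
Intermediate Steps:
$B{\left(H,g \right)} = 5 + H + 2 g$ ($B{\left(H,g \right)} = g + \left(\left(H + g\right) + 5\right) = g + \left(5 + H + g\right) = 5 + H + 2 g$)
$G = i \sqrt{5}$ ($G = \sqrt{-4 - 1} = \sqrt{-5} = i \sqrt{5} \approx 2.2361 i$)
$\left(B{\left(-5,6 + 2 \right)} + C{\left(G \right)}\right)^{2} = \left(\left(5 - 5 + 2 \left(6 + 2\right)\right) + i \sqrt{5}\right)^{2} = \left(\left(5 - 5 + 2 \cdot 8\right) + i \sqrt{5}\right)^{2} = \left(\left(5 - 5 + 16\right) + i \sqrt{5}\right)^{2} = \left(16 + i \sqrt{5}\right)^{2}$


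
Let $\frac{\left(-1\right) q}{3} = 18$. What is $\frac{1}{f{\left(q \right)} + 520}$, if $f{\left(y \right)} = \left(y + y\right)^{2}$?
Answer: $\frac{1}{12184} \approx 8.2075 \cdot 10^{-5}$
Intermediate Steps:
$q = -54$ ($q = \left(-3\right) 18 = -54$)
$f{\left(y \right)} = 4 y^{2}$ ($f{\left(y \right)} = \left(2 y\right)^{2} = 4 y^{2}$)
$\frac{1}{f{\left(q \right)} + 520} = \frac{1}{4 \left(-54\right)^{2} + 520} = \frac{1}{4 \cdot 2916 + 520} = \frac{1}{11664 + 520} = \frac{1}{12184}$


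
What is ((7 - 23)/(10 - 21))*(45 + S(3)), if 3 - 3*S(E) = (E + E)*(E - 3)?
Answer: 736/11 ≈ 66.909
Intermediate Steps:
S(E) = 1 - 2*E*(-3 + E)/3 (S(E) = 1 - (E + E)*(E - 3)/3 = 1 - 2*E*(-3 + E)/3)
((7 - 23)/(10 - 21))*(45 + S(3)) = ((7 - 23)/(10 - 21))*(45 + (1 + 2*3 - ⅔*3²)) = (-16/(-11))*(45 + (1 + 6 - ⅔*9)) = (-16*(-1/11))*(45 + (1 + 6 - 6)) = 16*(45 + 1)/11 = (16/11)*46 = 736/11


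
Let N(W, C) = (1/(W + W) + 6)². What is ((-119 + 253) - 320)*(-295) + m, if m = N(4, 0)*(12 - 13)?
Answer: 3509279/64 ≈ 54833.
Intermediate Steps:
N(W, C) = (6 + 1/(2*W))² (N(W, C) = (1/(2*W) + 6)² = (6 + 1/(2*W))²)
m = -2401/64 (m = ((¼)*(1 + 12*4)²/4²)*(12 - 13) = ((¼)*(1/16)*(1 + 48)²)*(-1) = ((¼)*(1/16)*49²)*(-1) = ((¼)*(1/16)*2401)*(-1) = (2401/64)*(-1) = -2401/64 ≈ -37.516)
((-119 + 253) - 320)*(-295) + m = ((-119 + 253) - 320)*(-295) - 2401/64 = (134 - 320)*(-295) - 2401/64 = -186*(-295) - 2401/64 = 54870 - 2401/64 = 3509279/64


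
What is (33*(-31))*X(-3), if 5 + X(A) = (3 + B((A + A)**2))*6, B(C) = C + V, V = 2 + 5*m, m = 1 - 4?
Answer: -154473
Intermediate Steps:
m = -3
V = -13 (V = 2 + 5*(-3) = 2 - 15 = -13)
B(C) = -13 + C (B(C) = C - 13 = -13 + C)
X(A) = -65 + 24*A**2 (X(A) = -5 + (3 + (-13 + (A + A)**2))*6 = -5 + (3 + (-13 + (2*A)**2))*6 = -5 + (3 + (-13 + 4*A**2))*6 = -5 + (-10 + 4*A**2)*6 = -5 + (-60 + 24*A**2) = -65 + 24*A**2)
(33*(-31))*X(-3) = (33*(-31))*(-65 + 24*(-3)**2) = -1023*(-65 + 24*9) = -1023*(-65 + 216) = -1023*151 = -154473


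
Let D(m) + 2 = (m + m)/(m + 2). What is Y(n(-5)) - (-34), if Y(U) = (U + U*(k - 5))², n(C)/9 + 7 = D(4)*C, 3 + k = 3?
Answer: 17458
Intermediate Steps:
k = 0 (k = -3 + 3 = 0)
D(m) = -2 + 2*m/(2 + m) (D(m) = -2 + (m + m)/(m + 2) = -2 + (2*m)/(2 + m) = -2 + 2*m/(2 + m))
n(C) = -63 - 6*C (n(C) = -63 + 9*((-4/(2 + 4))*C) = -63 + 9*((-4/6)*C) = -63 + 9*((-4*⅙)*C) = -63 + 9*(-2*C/3) = -63 - 6*C)
Y(U) = 16*U² (Y(U) = (U + U*(0 - 5))² = (U + U*(-5))² = (U - 5*U)² = (-4*U)² = 16*U²)
Y(n(-5)) - (-34) = 16*(-63 - 6*(-5))² - (-34) = 16*(-63 + 30)² - 1*(-34) = 16*(-33)² + 34 = 16*1089 + 34 = 17424 + 34 = 17458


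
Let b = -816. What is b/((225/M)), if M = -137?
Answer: 37264/75 ≈ 496.85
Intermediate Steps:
b/((225/M)) = -816/(225/(-137)) = -816/(225*(-1/137)) = -816/(-225/137) = -816*(-137/225) = 37264/75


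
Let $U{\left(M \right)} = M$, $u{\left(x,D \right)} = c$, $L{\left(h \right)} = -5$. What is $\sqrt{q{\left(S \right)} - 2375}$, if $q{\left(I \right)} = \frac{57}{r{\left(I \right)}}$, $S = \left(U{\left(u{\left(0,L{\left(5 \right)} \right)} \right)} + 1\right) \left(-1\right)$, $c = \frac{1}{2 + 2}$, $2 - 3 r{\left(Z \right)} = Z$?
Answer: $\frac{i \sqrt{392483}}{13} \approx 48.191 i$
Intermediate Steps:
$r{\left(Z \right)} = \frac{2}{3} - \frac{Z}{3}$
$c = \frac{1}{4} \approx 0.25$
$u{\left(x,D \right)} = \frac{1}{4}$
$S = - \frac{5}{4}$ ($S = \left(\frac{1}{4} + 1\right) \left(-1\right) = \frac{5}{4} \left(-1\right) = - \frac{5}{4} \approx -1.25$)
$q{\left(I \right)} = \frac{57}{\frac{2}{3} - \frac{I}{3}}$
$\sqrt{q{\left(S \right)} - 2375} = \sqrt{- \frac{171}{-2 - \frac{5}{4}} - 2375} = \sqrt{- \frac{171}{- \frac{13}{4}} - 2375} = \sqrt{\left(-171\right) \left(- \frac{4}{13}\right) - 2375} = \sqrt{\frac{684}{13} - 2375} = \sqrt{- \frac{30191}{13}} = \frac{i \sqrt{392483}}{13}$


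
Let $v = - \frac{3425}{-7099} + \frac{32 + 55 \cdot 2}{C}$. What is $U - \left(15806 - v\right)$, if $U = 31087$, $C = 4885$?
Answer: $\frac{529941654998}{34678615} \approx 15282.0$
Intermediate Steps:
$v = \frac{17739183}{34678615}$ ($v = - \frac{3425}{-7099} + \frac{32 + 55 \cdot 2}{4885} = \left(-3425\right) \left(- \frac{1}{7099}\right) + \left(32 + 110\right) \frac{1}{4885} = \frac{3425}{7099} + 142 \cdot \frac{1}{4885} = \frac{3425}{7099} + \frac{142}{4885} = \frac{17739183}{34678615} \approx 0.51153$)
$U - \left(15806 - v\right) = 31087 - \left(15806 - \frac{17739183}{34678615}\right) = 31087 - \frac{548112449507}{34678615} = \frac{529941654998}{34678615}$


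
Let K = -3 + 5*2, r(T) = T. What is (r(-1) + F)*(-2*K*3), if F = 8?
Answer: -294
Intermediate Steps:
K = 7 (K = -3 + 10 = 7)
(r(-1) + F)*(-2*K*3) = (-1 + 8)*(-2*7*3) = 7*(-14*3) = 7*(-42) = -294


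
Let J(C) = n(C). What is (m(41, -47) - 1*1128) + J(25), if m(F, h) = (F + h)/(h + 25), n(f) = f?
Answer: -12130/11 ≈ -1102.7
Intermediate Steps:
J(C) = C
m(F, h) = (F + h)/(25 + h)
(m(41, -47) - 1*1128) + J(25) = ((41 - 47)/(25 - 47) - 1*1128) + 25 = (-6/(-22) - 1128) + 25 = (-1/22*(-6) - 1128) + 25 = (3/11 - 1128) + 25 = -12405/11 + 25 = -12130/11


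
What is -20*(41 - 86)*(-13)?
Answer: -11700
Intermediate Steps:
-20*(41 - 86)*(-13) = -20*(-45)*(-13) = 900*(-13) = -11700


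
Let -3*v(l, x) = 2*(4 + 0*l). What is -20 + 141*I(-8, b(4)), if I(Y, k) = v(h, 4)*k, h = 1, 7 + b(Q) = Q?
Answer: 1108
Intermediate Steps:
b(Q) = -7 + Q
v(l, x) = -8/3 (v(l, x) = -2*(4 + 0*l)/3 = -2*(4 + 0)/3 = -2*4/3 = -⅓*8 = -8/3)
I(Y, k) = -8*k/3
-20 + 141*I(-8, b(4)) = -20 + 141*(-8*(-7 + 4)/3) = -20 + 141*(-8/3*(-3)) = -20 + 141*8 = -20 + 1128 = 1108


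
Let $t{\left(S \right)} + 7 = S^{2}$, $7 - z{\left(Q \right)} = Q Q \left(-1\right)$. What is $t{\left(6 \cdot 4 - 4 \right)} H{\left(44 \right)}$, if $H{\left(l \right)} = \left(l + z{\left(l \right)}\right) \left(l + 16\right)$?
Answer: $46853460$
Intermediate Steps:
$z{\left(Q \right)} = 7 + Q^{2}$ ($z{\left(Q \right)} = 7 - Q Q \left(-1\right) = 7 - Q^{2} \left(-1\right) = 7 - - Q^{2} = 7 + Q^{2}$)
$t{\left(S \right)} = -7 + S^{2}$
$H{\left(l \right)} = \left(16 + l\right) \left(7 + l + l^{2}\right)$ ($H{\left(l \right)} = \left(l + \left(7 + l^{2}\right)\right) \left(l + 16\right) = \left(7 + l + l^{2}\right) \left(16 + l\right) = \left(16 + l\right) \left(7 + l + l^{2}\right)$)
$t{\left(6 \cdot 4 - 4 \right)} H{\left(44 \right)} = \left(-7 + \left(6 \cdot 4 - 4\right)^{2}\right) \left(112 + 44^{3} + 17 \cdot 44^{2} + 23 \cdot 44\right) = \left(-7 + \left(24 - 4\right)^{2}\right) \left(112 + 85184 + 17 \cdot 1936 + 1012\right) = \left(-7 + 20^{2}\right) \left(112 + 85184 + 32912 + 1012\right) = \left(-7 + 400\right) 119220 = 393 \cdot 119220 = 46853460$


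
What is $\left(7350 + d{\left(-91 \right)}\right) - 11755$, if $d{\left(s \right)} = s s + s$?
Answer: $3785$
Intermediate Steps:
$d{\left(s \right)} = s + s^{2}$ ($d{\left(s \right)} = s^{2} + s = s + s^{2}$)
$\left(7350 + d{\left(-91 \right)}\right) - 11755 = \left(7350 - 91 \left(1 - 91\right)\right) - 11755 = \left(7350 - -8190\right) + \left(\left(\left(-27 + 980\right) - 4199\right) - 8509\right) = \left(7350 + 8190\right) + \left(\left(953 - 4199\right) - 8509\right) = 15540 - 11755 = 3785$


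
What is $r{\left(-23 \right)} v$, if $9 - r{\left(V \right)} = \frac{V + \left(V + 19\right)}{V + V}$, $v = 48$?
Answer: $\frac{9288}{23} \approx 403.83$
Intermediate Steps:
$r{\left(V \right)} = 9 - \frac{19 + 2 V}{2 V}$ ($r{\left(V \right)} = 9 - \frac{V + \left(V + 19\right)}{V + V} = 9 - \frac{V + \left(19 + V\right)}{2 V} = 9 - \left(19 + 2 V\right) \frac{1}{2 V} = 9 - \frac{19 + 2 V}{2 V}$)
$r{\left(-23 \right)} v = \left(8 - \frac{19}{2 \left(-23\right)}\right) 48 = \left(8 - - \frac{19}{46}\right) 48 = \left(8 + \frac{19}{46}\right) 48 = \frac{387}{46} \cdot 48 = \frac{9288}{23}$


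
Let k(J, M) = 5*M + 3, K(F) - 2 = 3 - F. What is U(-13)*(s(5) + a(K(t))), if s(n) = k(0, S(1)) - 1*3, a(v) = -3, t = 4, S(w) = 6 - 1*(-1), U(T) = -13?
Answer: -416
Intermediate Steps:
S(w) = 7 (S(w) = 6 + 1 = 7)
K(F) = 5 - F (K(F) = 2 + (3 - F) = 5 - F)
k(J, M) = 3 + 5*M
s(n) = 35 (s(n) = (3 + 5*7) - 1*3 = (3 + 35) - 3 = 38 - 3 = 35)
U(-13)*(s(5) + a(K(t))) = -13*(35 - 3) = -13*32 = -416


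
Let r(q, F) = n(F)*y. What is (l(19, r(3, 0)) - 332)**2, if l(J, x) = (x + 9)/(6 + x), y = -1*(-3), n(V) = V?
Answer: 436921/4 ≈ 1.0923e+5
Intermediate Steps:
y = 3
r(q, F) = 3*F (r(q, F) = F*3 = 3*F)
l(J, x) = (9 + x)/(6 + x)
(l(19, r(3, 0)) - 332)**2 = ((9 + 3*0)/(6 + 3*0) - 332)**2 = ((9 + 0)/(6 + 0) - 332)**2 = (9/6 - 332)**2 = ((1/6)*9 - 332)**2 = (3/2 - 332)**2 = (-661/2)**2 = 436921/4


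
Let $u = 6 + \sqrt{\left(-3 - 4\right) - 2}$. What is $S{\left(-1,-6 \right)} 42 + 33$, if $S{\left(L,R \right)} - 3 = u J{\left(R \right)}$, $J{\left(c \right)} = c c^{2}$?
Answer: $-54273 - 27216 i \approx -54273.0 - 27216.0 i$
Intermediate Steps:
$J{\left(c \right)} = c^{3}$
$u = 6 + 3 i$ ($u = 6 + \sqrt{\left(-3 - 4\right) - 2} = 6 + \sqrt{-7 - 2} = 6 + \sqrt{-9} = 6 + 3 i \approx 6.0 + 3.0 i$)
$S{\left(L,R \right)} = 3 + R^{3} \left(6 + 3 i\right)$ ($S{\left(L,R \right)} = 3 + \left(6 + 3 i\right) R^{3} = 3 + R^{3} \left(6 + 3 i\right)$)
$S{\left(-1,-6 \right)} 42 + 33 = \left(3 + 3 \left(-6\right)^{3} \left(2 + i\right)\right) 42 + 33 = \left(3 + 3 \left(-216\right) \left(2 + i\right)\right) 42 + 33 = \left(3 - \left(1296 + 648 i\right)\right) 42 + 33 = \left(-1293 - 648 i\right) 42 + 33 = \left(-54306 - 27216 i\right) + 33 = -54273 - 27216 i$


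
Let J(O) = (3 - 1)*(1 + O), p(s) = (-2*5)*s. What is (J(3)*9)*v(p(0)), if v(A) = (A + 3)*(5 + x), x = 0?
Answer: 1080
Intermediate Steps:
p(s) = -10*s
v(A) = 15 + 5*A (v(A) = (A + 3)*(5 + 0) = (3 + A)*5 = 15 + 5*A)
J(O) = 2 + 2*O (J(O) = 2*(1 + O) = 2 + 2*O)
(J(3)*9)*v(p(0)) = ((2 + 2*3)*9)*(15 + 5*(-10*0)) = ((2 + 6)*9)*(15 + 5*0) = (8*9)*(15 + 0) = 72*15 = 1080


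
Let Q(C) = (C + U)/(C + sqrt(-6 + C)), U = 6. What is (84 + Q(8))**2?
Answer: 7075698/961 - 37240*sqrt(2)/961 ≈ 7308.0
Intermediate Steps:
Q(C) = (6 + C)/(C + sqrt(-6 + C)) (Q(C) = (C + 6)/(C + sqrt(-6 + C)) = (6 + C)/(C + sqrt(-6 + C)))
(84 + Q(8))**2 = (84 + (6 + 8)/(8 + sqrt(-6 + 8)))**2 = (84 + 14/(8 + sqrt(2)))**2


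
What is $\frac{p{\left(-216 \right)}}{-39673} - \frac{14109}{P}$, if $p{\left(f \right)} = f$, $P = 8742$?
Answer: $- \frac{185952695}{115607122} \approx -1.6085$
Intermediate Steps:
$\frac{p{\left(-216 \right)}}{-39673} - \frac{14109}{P} = - \frac{216}{-39673} - \frac{14109}{8742} = \left(-216\right) \left(- \frac{1}{39673}\right) - \frac{4703}{2914} = \frac{216}{39673} - \frac{4703}{2914} = - \frac{185952695}{115607122}$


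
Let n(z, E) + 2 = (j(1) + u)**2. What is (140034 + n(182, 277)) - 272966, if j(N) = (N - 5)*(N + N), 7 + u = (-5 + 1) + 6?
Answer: -132765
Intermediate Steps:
u = -5 (u = -7 + ((-5 + 1) + 6) = -7 + (-4 + 6) = -7 + 2 = -5)
j(N) = 2*N*(-5 + N) (j(N) = (-5 + N)*(2*N) = 2*N*(-5 + N))
n(z, E) = 167 (n(z, E) = -2 + (2*1*(-5 + 1) - 5)**2 = -2 + (2*1*(-4) - 5)**2 = -2 + (-8 - 5)**2 = -2 + (-13)**2 = -2 + 169 = 167)
(140034 + n(182, 277)) - 272966 = (140034 + 167) - 272966 = 140201 - 272966 = -132765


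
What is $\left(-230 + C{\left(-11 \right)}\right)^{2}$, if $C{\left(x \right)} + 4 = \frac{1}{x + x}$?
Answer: $\frac{26512201}{484} \approx 54777.0$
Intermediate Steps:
$C{\left(x \right)} = -4 + \frac{1}{2 x}$ ($C{\left(x \right)} = -4 + \frac{1}{x + x} = -4 + \frac{1}{2 x}$)
$\left(-230 + C{\left(-11 \right)}\right)^{2} = \left(-230 - \left(4 - \frac{1}{2 \left(-11\right)}\right)\right)^{2} = \left(-230 + \left(-4 + \frac{1}{2} \left(- \frac{1}{11}\right)\right)\right)^{2} = \left(-230 - \frac{89}{22}\right)^{2} = \left(- \frac{5149}{22}\right)^{2} = \frac{26512201}{484}$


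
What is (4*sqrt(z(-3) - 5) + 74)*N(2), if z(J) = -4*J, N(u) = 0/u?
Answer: 0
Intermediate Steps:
N(u) = 0
(4*sqrt(z(-3) - 5) + 74)*N(2) = (4*sqrt(-4*(-3) - 5) + 74)*0 = (4*sqrt(12 - 5) + 74)*0 = (4*sqrt(7) + 74)*0 = (74 + 4*sqrt(7))*0 = 0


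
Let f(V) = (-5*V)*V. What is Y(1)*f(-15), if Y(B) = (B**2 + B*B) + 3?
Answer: -5625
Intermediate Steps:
Y(B) = 3 + 2*B**2 (Y(B) = (B**2 + B**2) + 3 = 2*B**2 + 3 = 3 + 2*B**2)
f(V) = -5*V**2
Y(1)*f(-15) = (3 + 2*1**2)*(-5*(-15)**2) = (3 + 2*1)*(-5*225) = (3 + 2)*(-1125) = 5*(-1125) = -5625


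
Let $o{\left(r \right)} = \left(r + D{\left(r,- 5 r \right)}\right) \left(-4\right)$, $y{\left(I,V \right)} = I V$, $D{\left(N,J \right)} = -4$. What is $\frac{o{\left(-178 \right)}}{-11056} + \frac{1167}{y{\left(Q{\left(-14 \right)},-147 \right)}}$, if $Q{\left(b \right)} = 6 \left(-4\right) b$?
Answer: $- \frac{1017911}{11376624} \approx -0.089474$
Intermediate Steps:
$Q{\left(b \right)} = - 24 b$
$o{\left(r \right)} = 16 - 4 r$ ($o{\left(r \right)} = \left(r - 4\right) \left(-4\right) = \left(-4 + r\right) \left(-4\right) = 16 - 4 r$)
$\frac{o{\left(-178 \right)}}{-11056} + \frac{1167}{y{\left(Q{\left(-14 \right)},-147 \right)}} = \frac{16 - -712}{-11056} + \frac{1167}{\left(-24\right) \left(-14\right) \left(-147\right)} = \left(16 + 712\right) \left(- \frac{1}{11056}\right) + \frac{1167}{336 \left(-147\right)} = 728 \left(- \frac{1}{11056}\right) + \frac{1167}{-49392} = - \frac{91}{1382} + 1167 \left(- \frac{1}{49392}\right) = - \frac{91}{1382} - \frac{389}{16464} = - \frac{1017911}{11376624}$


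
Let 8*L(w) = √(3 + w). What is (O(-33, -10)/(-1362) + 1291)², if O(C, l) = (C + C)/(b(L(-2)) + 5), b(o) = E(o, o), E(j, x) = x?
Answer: 144370437930625/86620249 ≈ 1.6667e+6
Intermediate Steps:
L(w) = √(3 + w)/8
b(o) = o
O(C, l) = 16*C/41 (O(C, l) = (C + C)/(√(3 - 2)/8 + 5) = (2*C)/(√1/8 + 5) = (2*C)/((⅛)*1 + 5) = (2*C)/(⅛ + 5) = (2*C)/(41/8) = (2*C)*(8/41) = 16*C/41)
(O(-33, -10)/(-1362) + 1291)² = (((16/41)*(-33))/(-1362) + 1291)² = (-528/41*(-1/1362) + 1291)² = (88/9307 + 1291)² = (12015425/9307)² = 144370437930625/86620249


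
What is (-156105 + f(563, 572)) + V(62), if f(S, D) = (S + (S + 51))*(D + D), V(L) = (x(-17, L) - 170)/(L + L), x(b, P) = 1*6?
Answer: 36901832/31 ≈ 1.1904e+6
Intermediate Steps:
x(b, P) = 6
V(L) = -82/L (V(L) = (6 - 170)/(L + L) = -164*1/(2*L) = -82/L)
f(S, D) = 2*D*(51 + 2*S) (f(S, D) = (S + (51 + S))*(2*D) = (51 + 2*S)*(2*D) = 2*D*(51 + 2*S))
(-156105 + f(563, 572)) + V(62) = (-156105 + 2*572*(51 + 2*563)) - 82/62 = (-156105 + 2*572*(51 + 1126)) - 82*1/62 = (-156105 + 2*572*1177) - 41/31 = (-156105 + 1346488) - 41/31 = 1190383 - 41/31 = 36901832/31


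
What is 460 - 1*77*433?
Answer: -32881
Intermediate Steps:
460 - 1*77*433 = 460 - 77*433 = 460 - 33341 = -32881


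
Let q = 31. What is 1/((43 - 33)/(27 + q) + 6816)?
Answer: 29/197669 ≈ 0.00014671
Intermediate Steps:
1/((43 - 33)/(27 + q) + 6816) = 1/((43 - 33)/(27 + 31) + 6816) = 1/(10/58 + 6816) = 1/((1/58)*10 + 6816) = 1/(5/29 + 6816) = 1/(197669/29) = 29/197669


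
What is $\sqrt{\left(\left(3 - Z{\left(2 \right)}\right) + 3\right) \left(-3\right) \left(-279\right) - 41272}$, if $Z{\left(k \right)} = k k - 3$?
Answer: $i \sqrt{37087} \approx 192.58 i$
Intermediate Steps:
$Z{\left(k \right)} = -3 + k^{2}$ ($Z{\left(k \right)} = k^{2} - 3 = -3 + k^{2}$)
$\sqrt{\left(\left(3 - Z{\left(2 \right)}\right) + 3\right) \left(-3\right) \left(-279\right) - 41272} = \sqrt{\left(\left(3 - \left(-3 + 2^{2}\right)\right) + 3\right) \left(-3\right) \left(-279\right) - 41272} = \sqrt{\left(\left(3 - \left(-3 + 4\right)\right) + 3\right) \left(-3\right) \left(-279\right) - 41272} = \sqrt{\left(\left(3 - 1\right) + 3\right) \left(-3\right) \left(-279\right) - 41272} = \sqrt{\left(2 + 3\right) \left(-3\right) \left(-279\right) - 41272} = \sqrt{5 \left(-3\right) \left(-279\right) - 41272} = \sqrt{\left(-15\right) \left(-279\right) - 41272} = \sqrt{4185 - 41272} = \sqrt{-37087} = i \sqrt{37087}$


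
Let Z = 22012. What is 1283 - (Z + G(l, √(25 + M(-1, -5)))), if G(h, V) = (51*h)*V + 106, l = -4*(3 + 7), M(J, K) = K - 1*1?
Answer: -20835 + 2040*√19 ≈ -11943.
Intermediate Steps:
M(J, K) = -1 + K (M(J, K) = K - 1 = -1 + K)
l = -40 (l = -4*10 = -40)
G(h, V) = 106 + 51*V*h (G(h, V) = 51*V*h + 106 = 106 + 51*V*h)
1283 - (Z + G(l, √(25 + M(-1, -5)))) = 1283 - (22012 + (106 + 51*√(25 + (-1 - 5))*(-40))) = 1283 - (22012 + (106 + 51*√(25 - 6)*(-40))) = 1283 - (22012 + (106 + 51*√19*(-40))) = 1283 - (22012 + (106 - 2040*√19)) = 1283 - (22118 - 2040*√19) = 1283 + (-22118 + 2040*√19) = -20835 + 2040*√19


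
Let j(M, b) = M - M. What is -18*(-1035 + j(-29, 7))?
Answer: 18630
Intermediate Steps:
j(M, b) = 0
-18*(-1035 + j(-29, 7)) = -18*(-1035 + 0) = -18*(-1035) = 18630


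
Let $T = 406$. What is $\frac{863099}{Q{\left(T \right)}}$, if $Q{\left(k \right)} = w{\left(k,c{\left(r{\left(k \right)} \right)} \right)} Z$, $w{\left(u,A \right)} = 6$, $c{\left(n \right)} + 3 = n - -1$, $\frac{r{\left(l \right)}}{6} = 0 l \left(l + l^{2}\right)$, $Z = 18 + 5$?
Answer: $\frac{863099}{138} \approx 6254.3$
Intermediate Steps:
$Z = 23$
$r{\left(l \right)} = 0$ ($r{\left(l \right)} = 6 \cdot 0 l \left(l + l^{2}\right) = 6 \cdot 0 = 0$)
$c{\left(n \right)} = -2 + n$ ($c{\left(n \right)} = -3 + \left(n - -1\right) = -3 + \left(n + 1\right) = -3 + \left(1 + n\right) = -2 + n$)
$Q{\left(k \right)} = 138$ ($Q{\left(k \right)} = 6 \cdot 23 = 138$)
$\frac{863099}{Q{\left(T \right)}} = \frac{863099}{138}$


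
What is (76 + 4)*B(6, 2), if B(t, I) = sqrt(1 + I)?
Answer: 80*sqrt(3) ≈ 138.56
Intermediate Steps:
(76 + 4)*B(6, 2) = (76 + 4)*sqrt(1 + 2) = 80*sqrt(3)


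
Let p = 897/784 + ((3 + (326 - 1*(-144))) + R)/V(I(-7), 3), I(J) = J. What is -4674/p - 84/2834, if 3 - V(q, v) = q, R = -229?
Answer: -25966592946/141888461 ≈ -183.01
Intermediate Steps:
V(q, v) = 3 - q
p = 100133/3920 (p = 897/784 + ((3 + (326 - 1*(-144))) - 229)/(3 - 1*(-7)) = 897*(1/784) + ((3 + (326 + 144)) - 229)/(3 + 7) = 897/784 + ((3 + 470) - 229)/10 = 897/784 + (473 - 229)*(⅒) = 897/784 + 244*(⅒) = 897/784 + 122/5 = 100133/3920 ≈ 25.544)
-4674/p - 84/2834 = -4674/100133/3920 - 84/2834 = -4674*3920/100133 - 84*1/2834 = -18322080/100133 - 42/1417 = -25966592946/141888461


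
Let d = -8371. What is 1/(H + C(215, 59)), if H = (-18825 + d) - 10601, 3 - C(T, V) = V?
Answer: -1/37853 ≈ -2.6418e-5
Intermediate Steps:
C(T, V) = 3 - V
H = -37797 (H = (-18825 - 8371) - 10601 = -27196 - 10601 = -37797)
1/(H + C(215, 59)) = 1/(-37797 + (3 - 1*59)) = 1/(-37797 + (3 - 59)) = 1/(-37797 - 56) = 1/(-37853) = -1/37853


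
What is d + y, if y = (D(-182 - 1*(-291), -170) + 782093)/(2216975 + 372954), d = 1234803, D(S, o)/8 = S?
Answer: 3198052881952/2589929 ≈ 1.2348e+6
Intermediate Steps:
D(S, o) = 8*S
y = 782965/2589929 (y = (8*(-182 - 1*(-291)) + 782093)/(2216975 + 372954) = (8*(-182 + 291) + 782093)/2589929 = (8*109 + 782093)*(1/2589929) = (872 + 782093)*(1/2589929) = 782965*(1/2589929) = 782965/2589929 ≈ 0.30231)
d + y = 1234803 + 782965/2589929 = 3198052881952/2589929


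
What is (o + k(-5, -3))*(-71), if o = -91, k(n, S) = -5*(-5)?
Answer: 4686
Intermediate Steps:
k(n, S) = 25
(o + k(-5, -3))*(-71) = (-91 + 25)*(-71) = -66*(-71) = 4686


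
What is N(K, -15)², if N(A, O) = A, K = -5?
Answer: 25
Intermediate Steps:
N(K, -15)² = (-5)² = 25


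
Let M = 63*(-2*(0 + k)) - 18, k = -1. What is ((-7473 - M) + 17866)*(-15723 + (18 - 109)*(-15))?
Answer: -147672030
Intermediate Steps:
M = 108 (M = 63*(-2*(0 - 1)) - 18 = 63*(-2*(-1)) - 18 = 63*2 - 18 = 126 - 18 = 108)
((-7473 - M) + 17866)*(-15723 + (18 - 109)*(-15)) = ((-7473 - 1*108) + 17866)*(-15723 + (18 - 109)*(-15)) = ((-7473 - 108) + 17866)*(-15723 - 91*(-15)) = (-7581 + 17866)*(-15723 + 1365) = 10285*(-14358) = -147672030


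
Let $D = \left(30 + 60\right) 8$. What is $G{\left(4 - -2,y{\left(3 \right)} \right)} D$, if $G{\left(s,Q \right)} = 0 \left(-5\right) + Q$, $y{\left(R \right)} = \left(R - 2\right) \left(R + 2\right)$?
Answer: $3600$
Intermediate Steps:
$y{\left(R \right)} = \left(-2 + R\right) \left(2 + R\right)$
$D = 720$ ($D = 90 \cdot 8 = 720$)
$G{\left(s,Q \right)} = Q$ ($G{\left(s,Q \right)} = 0 + Q = Q$)
$G{\left(4 - -2,y{\left(3 \right)} \right)} D = \left(-4 + 3^{2}\right) 720 = \left(-4 + 9\right) 720 = 5 \cdot 720 = 3600$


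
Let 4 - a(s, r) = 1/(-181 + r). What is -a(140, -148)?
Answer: -1317/329 ≈ -4.0030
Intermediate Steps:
a(s, r) = 4 - 1/(-181 + r)
-a(140, -148) = -(-725 + 4*(-148))/(-181 - 148) = -(-725 - 592)/(-329) = -(-1)*(-1317)/329 = -1*1317/329 = -1317/329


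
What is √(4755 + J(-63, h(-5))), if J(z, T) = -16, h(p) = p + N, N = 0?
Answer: √4739 ≈ 68.840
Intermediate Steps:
h(p) = p (h(p) = p + 0 = p)
√(4755 + J(-63, h(-5))) = √(4755 - 16) = √4739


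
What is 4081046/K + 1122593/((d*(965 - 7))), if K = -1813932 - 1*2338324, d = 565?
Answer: 613086437847/561872901280 ≈ 1.0911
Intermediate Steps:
K = -4152256 (K = -1813932 - 2338324 = -4152256)
4081046/K + 1122593/((d*(965 - 7))) = 4081046/(-4152256) + 1122593/((565*(965 - 7))) = 4081046*(-1/4152256) + 1122593/((565*958)) = -2040523/2076128 + 1122593/541270 = 613086437847/561872901280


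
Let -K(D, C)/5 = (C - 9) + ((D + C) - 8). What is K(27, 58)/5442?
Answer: -105/907 ≈ -0.11577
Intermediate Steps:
K(D, C) = 85 - 10*C - 5*D (K(D, C) = -5*((C - 9) + ((D + C) - 8)) = -5*((-9 + C) + ((C + D) - 8)) = -5*((-9 + C) + (-8 + C + D)) = -5*(-17 + D + 2*C) = 85 - 10*C - 5*D)
K(27, 58)/5442 = (85 - 10*58 - 5*27)/5442 = (85 - 580 - 135)*(1/5442) = -630*1/5442 = -105/907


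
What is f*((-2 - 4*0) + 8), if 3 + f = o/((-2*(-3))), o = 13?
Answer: -5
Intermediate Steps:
f = -⅚ (f = -3 + 13/((-2*(-3))) = -3 + 13/6 = -⅚ ≈ -0.83333)
f*((-2 - 4*0) + 8) = -5*((-2 - 4*0) + 8)/6 = -5*((-2 + 0) + 8)/6 = -5*(-2 + 8)/6 = -⅚*6 = -5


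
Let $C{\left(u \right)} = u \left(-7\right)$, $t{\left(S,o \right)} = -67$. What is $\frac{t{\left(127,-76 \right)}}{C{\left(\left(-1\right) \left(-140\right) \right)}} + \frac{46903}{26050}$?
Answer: $\frac{4771029}{2552900} \approx 1.8689$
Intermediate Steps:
$C{\left(u \right)} = - 7 u$
$\frac{t{\left(127,-76 \right)}}{C{\left(\left(-1\right) \left(-140\right) \right)}} + \frac{46903}{26050} = - \frac{67}{\left(-7\right) \left(\left(-1\right) \left(-140\right)\right)} + \frac{46903}{26050} = - \frac{67}{\left(-7\right) 140} + 46903 \cdot \frac{1}{26050} = - \frac{67}{-980} + \frac{46903}{26050} = \left(-67\right) \left(- \frac{1}{980}\right) + \frac{46903}{26050} = \frac{67}{980} + \frac{46903}{26050} = \frac{4771029}{2552900}$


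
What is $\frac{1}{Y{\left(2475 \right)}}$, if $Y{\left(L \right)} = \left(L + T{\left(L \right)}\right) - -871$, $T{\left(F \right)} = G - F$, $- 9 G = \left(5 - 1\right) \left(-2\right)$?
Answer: $\frac{9}{7847} \approx 0.0011469$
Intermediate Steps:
$G = \frac{8}{9}$ ($G = - \frac{\left(5 - 1\right) \left(-2\right)}{9} = - \frac{4 \left(-2\right)}{9} = \left(- \frac{1}{9}\right) \left(-8\right) = \frac{8}{9} \approx 0.88889$)
$T{\left(F \right)} = \frac{8}{9} - F$
$Y{\left(L \right)} = \frac{7847}{9}$ ($Y{\left(L \right)} = \left(L - \left(- \frac{8}{9} + L\right)\right) - -871 = \frac{8}{9} + 871 = \frac{7847}{9}$)
$\frac{1}{Y{\left(2475 \right)}} = \frac{1}{\frac{7847}{9}} = \frac{9}{7847}$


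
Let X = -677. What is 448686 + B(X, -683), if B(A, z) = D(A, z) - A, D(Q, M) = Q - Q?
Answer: 449363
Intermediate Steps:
D(Q, M) = 0
B(A, z) = -A (B(A, z) = 0 - A = -A)
448686 + B(X, -683) = 448686 - 1*(-677) = 448686 + 677 = 449363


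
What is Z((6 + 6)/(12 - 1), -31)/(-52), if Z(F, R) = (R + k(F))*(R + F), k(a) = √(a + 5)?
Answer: -10199/572 + 329*√737/6292 ≈ -16.411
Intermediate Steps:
k(a) = √(5 + a)
Z(F, R) = (F + R)*(R + √(5 + F)) (Z(F, R) = (R + √(5 + F))*(R + F) = (R + √(5 + F))*(F + R) = (F + R)*(R + √(5 + F)))
Z((6 + 6)/(12 - 1), -31)/(-52) = ((-31)² + ((6 + 6)/(12 - 1))*(-31) + ((6 + 6)/(12 - 1))*√(5 + (6 + 6)/(12 - 1)) - 31*√(5 + (6 + 6)/(12 - 1)))/(-52) = (961 + (12/11)*(-31) + (12/11)*√(5 + 12/11) - 31*√(5 + 12/11))*(-1/52) = (961 + (12*(1/11))*(-31) + (12*(1/11))*√(5 + 12*(1/11)) - 31*√(5 + 12*(1/11)))*(-1/52) = (961 + (12/11)*(-31) + 12*√(5 + 12/11)/11 - 31*√(5 + 12/11))*(-1/52) = (961 - 372/11 + 12*√(67/11)/11 - 31*√737/11)*(-1/52) = (961 - 372/11 + 12*(√737/11)/11 - 31*√737/11)*(-1/52) = (961 - 372/11 + 12*√737/121 - 31*√737/11)*(-1/52) = (10199/11 - 329*√737/121)*(-1/52) = -10199/572 + 329*√737/6292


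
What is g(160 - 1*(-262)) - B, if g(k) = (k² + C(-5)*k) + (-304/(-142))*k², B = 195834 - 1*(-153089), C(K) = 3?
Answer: 15029085/71 ≈ 2.1168e+5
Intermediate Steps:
B = 348923 (B = 195834 + 153089 = 348923)
g(k) = 3*k + 223*k²/71 (g(k) = (k² + 3*k) + (-304/(-142))*k² = (k² + 3*k) + (-304*(-1/142))*k² = (k² + 3*k) + 152*k²/71 = 3*k + 223*k²/71)
g(160 - 1*(-262)) - B = (160 - 1*(-262))*(213 + 223*(160 - 1*(-262)))/71 - 1*348923 = (160 + 262)*(213 + 223*(160 + 262))/71 - 348923 = (1/71)*422*(213 + 223*422) - 348923 = (1/71)*422*(213 + 94106) - 348923 = (1/71)*422*94319 - 348923 = 39802618/71 - 348923 = 15029085/71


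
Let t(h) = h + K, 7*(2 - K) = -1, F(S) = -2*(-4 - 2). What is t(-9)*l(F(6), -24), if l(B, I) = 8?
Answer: -384/7 ≈ -54.857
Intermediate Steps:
F(S) = 12 (F(S) = -2*(-6) = 12)
K = 15/7 (K = 2 - 1/7*(-1) = 2 + 1/7 = 15/7 ≈ 2.1429)
t(h) = 15/7 + h (t(h) = h + 15/7 = 15/7 + h)
t(-9)*l(F(6), -24) = (15/7 - 9)*8 = -48/7*8 = -384/7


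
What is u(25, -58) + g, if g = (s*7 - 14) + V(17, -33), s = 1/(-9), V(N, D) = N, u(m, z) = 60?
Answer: 560/9 ≈ 62.222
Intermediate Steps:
s = -1/9 ≈ -0.11111
g = 20/9 (g = (-1/9*7 - 14) + 17 = (-7/9 - 14) + 17 = -133/9 + 17 = 20/9 ≈ 2.2222)
u(25, -58) + g = 60 + 20/9 = 560/9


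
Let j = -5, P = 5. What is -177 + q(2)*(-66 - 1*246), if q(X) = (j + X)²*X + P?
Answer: -7353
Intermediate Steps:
q(X) = 5 + X*(-5 + X)² (q(X) = (-5 + X)²*X + 5 = X*(-5 + X)² + 5 = 5 + X*(-5 + X)²)
-177 + q(2)*(-66 - 1*246) = -177 + (5 + 2*(-5 + 2)²)*(-66 - 1*246) = -177 + (5 + 2*(-3)²)*(-66 - 246) = -177 + (5 + 2*9)*(-312) = -177 + (5 + 18)*(-312) = -177 + 23*(-312) = -177 - 7176 = -7353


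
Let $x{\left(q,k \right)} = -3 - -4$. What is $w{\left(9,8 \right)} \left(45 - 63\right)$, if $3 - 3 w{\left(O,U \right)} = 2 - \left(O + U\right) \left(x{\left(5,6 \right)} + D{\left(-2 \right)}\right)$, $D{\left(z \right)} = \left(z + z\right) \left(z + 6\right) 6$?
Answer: $9684$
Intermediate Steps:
$x{\left(q,k \right)} = 1$ ($x{\left(q,k \right)} = -3 + 4 = 1$)
$D{\left(z \right)} = 12 z \left(6 + z\right)$ ($D{\left(z \right)} = 2 z \left(6 + z\right) 6 = 12 z \left(6 + z\right)$)
$w{\left(O,U \right)} = \frac{1}{3} - \frac{95 O}{3} - \frac{95 U}{3}$ ($w{\left(O,U \right)} = 1 - \frac{2 - \left(O + U\right) \left(1 + 12 \left(-2\right) \left(6 - 2\right)\right)}{3} = 1 - \frac{2 - \left(O + U\right) \left(1 + 12 \left(-2\right) 4\right)}{3} = 1 - \frac{2 - \left(O + U\right) \left(1 - 96\right)}{3} = 1 - \frac{2 - \left(O + U\right) \left(-95\right)}{3} = 1 - \frac{2 - \left(- 95 O - 95 U\right)}{3} = 1 - \frac{2 + \left(95 O + 95 U\right)}{3} = 1 - \frac{2 + 95 O + 95 U}{3} = 1 - \left(\frac{2}{3} + \frac{95 O}{3} + \frac{95 U}{3}\right) = \frac{1}{3} - \frac{95 O}{3} - \frac{95 U}{3}$)
$w{\left(9,8 \right)} \left(45 - 63\right) = \left(\frac{1}{3} - 285 - \frac{760}{3}\right) \left(45 - 63\right) = \left(\frac{1}{3} - 285 - \frac{760}{3}\right) \left(-18\right) = \left(-538\right) \left(-18\right) = 9684$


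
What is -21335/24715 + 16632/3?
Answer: 27399725/4943 ≈ 5543.1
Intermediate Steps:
-21335/24715 + 16632/3 = -21335*1/24715 + 16632*(1/3) = -4267/4943 + 5544 = 27399725/4943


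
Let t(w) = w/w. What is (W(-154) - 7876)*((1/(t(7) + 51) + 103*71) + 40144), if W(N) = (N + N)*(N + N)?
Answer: 53666485455/13 ≈ 4.1282e+9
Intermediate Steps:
W(N) = 4*N² (W(N) = (2*N)*(2*N) = 4*N²)
t(w) = 1
(W(-154) - 7876)*((1/(t(7) + 51) + 103*71) + 40144) = (4*(-154)² - 7876)*((1/(1 + 51) + 103*71) + 40144) = (4*23716 - 7876)*((1/52 + 7313) + 40144) = (94864 - 7876)*((1/52 + 7313) + 40144) = 86988*(380277/52 + 40144) = 86988*(2467765/52) = 53666485455/13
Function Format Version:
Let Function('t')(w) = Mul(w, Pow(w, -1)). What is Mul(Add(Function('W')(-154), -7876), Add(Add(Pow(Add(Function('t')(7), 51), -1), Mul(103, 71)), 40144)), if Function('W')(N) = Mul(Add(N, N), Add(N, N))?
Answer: Rational(53666485455, 13) ≈ 4.1282e+9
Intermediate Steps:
Function('W')(N) = Mul(4, Pow(N, 2)) (Function('W')(N) = Mul(Mul(2, N), Mul(2, N)) = Mul(4, Pow(N, 2)))
Function('t')(w) = 1
Mul(Add(Function('W')(-154), -7876), Add(Add(Pow(Add(Function('t')(7), 51), -1), Mul(103, 71)), 40144)) = Mul(Add(Mul(4, Pow(-154, 2)), -7876), Add(Add(Pow(Add(1, 51), -1), Mul(103, 71)), 40144)) = Mul(Add(Mul(4, 23716), -7876), Add(Add(Pow(52, -1), 7313), 40144)) = Mul(Add(94864, -7876), Add(Add(Rational(1, 52), 7313), 40144)) = Mul(86988, Add(Rational(380277, 52), 40144)) = Mul(86988, Rational(2467765, 52)) = Rational(53666485455, 13)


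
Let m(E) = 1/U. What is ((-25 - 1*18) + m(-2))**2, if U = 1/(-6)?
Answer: 2401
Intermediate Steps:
U = -1/6 ≈ -0.16667
m(E) = -6 (m(E) = 1/(-1/6) = -6)
((-25 - 1*18) + m(-2))**2 = ((-25 - 1*18) - 6)**2 = ((-25 - 18) - 6)**2 = (-43 - 6)**2 = (-49)**2 = 2401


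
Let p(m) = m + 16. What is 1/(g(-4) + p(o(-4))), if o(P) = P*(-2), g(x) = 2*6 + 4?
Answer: 1/40 ≈ 0.025000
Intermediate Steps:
g(x) = 16 (g(x) = 12 + 4 = 16)
o(P) = -2*P
p(m) = 16 + m
1/(g(-4) + p(o(-4))) = 1/(16 + (16 - 2*(-4))) = 1/(16 + (16 + 8)) = 1/(16 + 24) = 1/40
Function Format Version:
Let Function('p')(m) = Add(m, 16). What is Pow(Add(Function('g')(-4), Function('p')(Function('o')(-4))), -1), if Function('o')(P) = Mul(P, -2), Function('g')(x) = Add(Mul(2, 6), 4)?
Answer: Rational(1, 40) ≈ 0.025000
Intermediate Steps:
Function('g')(x) = 16 (Function('g')(x) = Add(12, 4) = 16)
Function('o')(P) = Mul(-2, P)
Function('p')(m) = Add(16, m)
Pow(Add(Function('g')(-4), Function('p')(Function('o')(-4))), -1) = Pow(Add(16, Add(16, Mul(-2, -4))), -1) = Pow(Add(16, Add(16, 8)), -1) = Pow(Add(16, 24), -1) = Pow(40, -1) = Rational(1, 40)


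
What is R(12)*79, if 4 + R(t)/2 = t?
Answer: 1264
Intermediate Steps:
R(t) = -8 + 2*t
R(12)*79 = (-8 + 2*12)*79 = (-8 + 24)*79 = 16*79 = 1264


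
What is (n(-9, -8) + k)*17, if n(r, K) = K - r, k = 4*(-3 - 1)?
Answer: -255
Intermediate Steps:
k = -16 (k = 4*(-4) = -16)
(n(-9, -8) + k)*17 = ((-8 - 1*(-9)) - 16)*17 = ((-8 + 9) - 16)*17 = (1 - 16)*17 = -15*17 = -255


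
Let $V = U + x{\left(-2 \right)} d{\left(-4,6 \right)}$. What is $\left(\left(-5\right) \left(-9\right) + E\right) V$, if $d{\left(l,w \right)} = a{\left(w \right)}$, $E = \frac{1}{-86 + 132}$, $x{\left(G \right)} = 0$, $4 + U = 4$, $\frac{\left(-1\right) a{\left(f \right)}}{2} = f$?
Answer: $0$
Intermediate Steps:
$a{\left(f \right)} = - 2 f$
$U = 0$ ($U = -4 + 4 = 0$)
$E = \frac{1}{46} \approx 0.021739$
$d{\left(l,w \right)} = - 2 w$
$V = 0$ ($V = 0 + 0 \left(\left(-2\right) 6\right) = 0 + 0 \left(-12\right) = 0 + 0 = 0$)
$\left(\left(-5\right) \left(-9\right) + E\right) V = \left(\left(-5\right) \left(-9\right) + \frac{1}{46}\right) 0 = \left(45 + \frac{1}{46}\right) 0 = \frac{2071}{46} \cdot 0 = 0$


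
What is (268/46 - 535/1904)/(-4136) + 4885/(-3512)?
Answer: -110705269449/79513309568 ≈ -1.3923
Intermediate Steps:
(268/46 - 535/1904)/(-4136) + 4885/(-3512) = (268*(1/46) - 535*1/1904)*(-1/4136) + 4885*(-1/3512) = (134/23 - 535/1904)*(-1/4136) - 4885/3512 = (242831/43792)*(-1/4136) - 4885/3512 = -242831/181123712 - 4885/3512 = -110705269449/79513309568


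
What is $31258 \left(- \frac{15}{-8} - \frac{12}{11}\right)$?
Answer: $\frac{1078401}{44} \approx 24509.0$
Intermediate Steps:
$31258 \left(- \frac{15}{-8} - \frac{12}{11}\right) = 31258 \left(\left(-15\right) \left(- \frac{1}{8}\right) - \frac{12}{11}\right) = 31258 \left(\frac{15}{8} - \frac{12}{11}\right) = 31258 \cdot \frac{69}{88} = \frac{1078401}{44}$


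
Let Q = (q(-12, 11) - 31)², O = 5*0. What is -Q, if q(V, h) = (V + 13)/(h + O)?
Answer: -115600/121 ≈ -955.37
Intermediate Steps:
O = 0
q(V, h) = (13 + V)/h (q(V, h) = (V + 13)/(h + 0) = (13 + V)/h)
Q = 115600/121 (Q = ((13 - 12)/11 - 31)² = ((1/11)*1 - 31)² = (1/11 - 31)² = (-340/11)² = 115600/121 ≈ 955.37)
-Q = -1*115600/121 = -115600/121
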